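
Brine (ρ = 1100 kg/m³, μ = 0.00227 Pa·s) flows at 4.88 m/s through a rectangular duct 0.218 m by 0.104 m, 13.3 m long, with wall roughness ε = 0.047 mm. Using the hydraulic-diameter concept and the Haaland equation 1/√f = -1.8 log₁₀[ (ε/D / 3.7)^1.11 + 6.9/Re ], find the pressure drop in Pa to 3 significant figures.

ΔP ≈ 20900 Pa

Hydraulic diameter D_h = 4A/P = 4·(0.218·0.104)/(2·(0.218+0.104)) = 0.09069/0.644 = 0.1408 m.
Re = ρVD_h/μ = 1100·4.88·0.1408/0.00227 = 3.33e+05.
ε/D_h = 4.7e-05/0.1408 = 0.000334; Haaland gives 1/√f = -1.8 log₁₀[3.24e-05+2.07e-05] = 7.695, so f = 0.01689.
ΔP = f(L/D_h)(ρV²/2) = 0.01689·13.3/0.1408·1.31e+04 = 2.089e+04 Pa.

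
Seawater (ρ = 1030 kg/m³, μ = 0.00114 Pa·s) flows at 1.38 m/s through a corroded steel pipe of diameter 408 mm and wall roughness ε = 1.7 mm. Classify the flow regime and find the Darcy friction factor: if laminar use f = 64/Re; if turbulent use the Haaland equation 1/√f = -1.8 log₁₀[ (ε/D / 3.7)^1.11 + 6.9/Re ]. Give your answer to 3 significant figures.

Re = ρVD/μ = 1030·1.38·0.408/0.00114 = 5.087e+05.
Re > 4000 → turbulent. ε/D = 0.0017/0.408 = 0.00417; Haaland: 1/√f = -1.8 log₁₀[0.000534 + 1.36e-05] = 5.871, so f = 0.02901.

f ≈ 0.0290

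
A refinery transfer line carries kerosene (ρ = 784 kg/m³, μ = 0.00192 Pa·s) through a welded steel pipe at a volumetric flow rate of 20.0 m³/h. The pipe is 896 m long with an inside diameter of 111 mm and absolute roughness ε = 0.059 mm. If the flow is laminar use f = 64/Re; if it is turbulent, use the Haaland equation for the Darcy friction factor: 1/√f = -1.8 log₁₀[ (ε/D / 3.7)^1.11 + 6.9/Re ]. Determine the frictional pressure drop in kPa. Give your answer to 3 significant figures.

Q = 20.0 m³/h = 20.0/3600 = 0.005556 m³/s.
Cross-sectional area A = πD²/4 = π(0.111)²/4 = 0.009677 m²; mean velocity V = Q/A = 0.005556/0.009677 = 0.5741 m/s.
Reynolds number Re = ρVD/μ = 784 · 0.5741 · 0.111 / 0.00192 = 2.602e+04.
Re > 4000 → turbulent. Relative roughness ε/D = 5.9e-05/0.111 = 0.000532. Haaland: 1/√f = -1.8 log₁₀[(0.000532/3.7)^1.11 + 6.9/2.602e+04] = -1.8 log₁₀[5.43e-05 + 0.000265] = 6.292, so f = 0.02526.
Darcy-Weisbach: ΔP = f(L/D)(ρV²/2) = 0.02526·(896/0.111)·(784·0.5741²/2) = 0.02526·8072·129.2 = 2.634e+04 Pa.
ΔP = 2.634e+04 Pa = 26.3 kPa.

ΔP ≈ 26.3 kPa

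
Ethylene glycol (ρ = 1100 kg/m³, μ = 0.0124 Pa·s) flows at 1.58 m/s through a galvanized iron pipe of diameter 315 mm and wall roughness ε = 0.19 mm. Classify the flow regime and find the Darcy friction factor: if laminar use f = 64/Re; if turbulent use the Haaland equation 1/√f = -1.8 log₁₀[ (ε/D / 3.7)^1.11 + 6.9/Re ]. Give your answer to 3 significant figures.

Re = ρVD/μ = 1100·1.58·0.315/0.0124 = 4.415e+04.
Re > 4000 → turbulent. ε/D = 0.00019/0.315 = 0.000603; Haaland: 1/√f = -1.8 log₁₀[6.25e-05 + 0.000156] = 6.588, so f = 0.02304.

f ≈ 0.0230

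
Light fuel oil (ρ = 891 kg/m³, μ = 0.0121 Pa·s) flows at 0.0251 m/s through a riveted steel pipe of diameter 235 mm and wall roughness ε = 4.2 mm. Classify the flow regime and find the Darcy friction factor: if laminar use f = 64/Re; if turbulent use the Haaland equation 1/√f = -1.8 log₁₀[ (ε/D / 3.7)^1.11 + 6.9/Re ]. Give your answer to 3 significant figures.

f ≈ 0.147

Re = ρVD/μ = 891·0.0251·0.235/0.0121 = 434.3.
Re < 2300 → laminar, so f = 64/Re = 0.1473 (roughness is irrelevant in laminar flow).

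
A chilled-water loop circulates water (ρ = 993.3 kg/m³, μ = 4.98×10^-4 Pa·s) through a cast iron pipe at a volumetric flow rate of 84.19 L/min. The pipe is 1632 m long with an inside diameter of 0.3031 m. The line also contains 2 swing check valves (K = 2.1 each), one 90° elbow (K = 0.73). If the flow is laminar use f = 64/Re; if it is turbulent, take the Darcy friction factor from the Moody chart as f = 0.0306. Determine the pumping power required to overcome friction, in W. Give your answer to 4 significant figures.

Q = 84.19 L/min = 84.19/60000 = 0.001403 m³/s.
Cross-sectional area A = πD²/4 = π(0.3031)²/4 = 0.07215 m²; mean velocity V = Q/A = 0.001403/0.07215 = 0.01945 m/s.
Reynolds number Re = ρVD/μ = 993.3 · 0.01945 · 0.3031 / 0.000498 = 1.176e+04.
Re > 4000 → turbulent; use the Moody-chart value f = 0.0306.
Total minor-loss coefficient ΣK = 2·2.1 + 1·0.73 = 4.93.
ΔP = [f·L/D + ΣK]·(ρV²/2) = [0.0306·1632/0.3031 + 4.93]·(993.3·0.01945²/2) = [164.8 + 4.93]·0.1878 = 31.87 Pa.
Pumping power P = QΔP = 0.001403·31.87 = 0.044721 W = 0.04472 W.

P ≈ 0.04472 W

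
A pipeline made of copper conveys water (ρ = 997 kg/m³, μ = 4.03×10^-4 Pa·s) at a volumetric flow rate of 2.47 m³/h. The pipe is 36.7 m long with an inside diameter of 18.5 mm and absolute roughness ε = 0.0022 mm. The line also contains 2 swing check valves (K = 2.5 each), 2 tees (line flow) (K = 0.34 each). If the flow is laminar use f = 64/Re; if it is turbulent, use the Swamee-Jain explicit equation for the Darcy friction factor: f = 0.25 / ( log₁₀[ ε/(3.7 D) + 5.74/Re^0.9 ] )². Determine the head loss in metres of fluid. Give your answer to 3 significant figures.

h_f ≈ 13.8 m

Q = 2.47 m³/h = 2.47/3600 = 0.0006861 m³/s.
Cross-sectional area A = πD²/4 = π(0.0185)²/4 = 0.0002688 m²; mean velocity V = Q/A = 0.0006861/0.0002688 = 2.552 m/s.
Reynolds number Re = ρVD/μ = 997 · 2.552 · 0.0185 / 0.000403 = 1.168e+05.
Re > 4000 → turbulent. Relative roughness ε/D = 2.2e-06/0.0185 = 0.000119. Swamee-Jain: f = 0.25/(log₁₀[0.000119/3.7 + 5.74/1.168e+05^0.9])² = 0.25/(log₁₀[3.21e-05 + 0.000158])² = 0.25/(-3.721)² = 0.01805.
Total minor-loss coefficient ΣK = 2·2.5 + 2·0.34 = 5.68.
ΔP = [f·L/D + ΣK]·(ρV²/2) = [0.01805·36.7/0.0185 + 5.68]·(997·2.552²/2) = [35.81 + 5.68]·3248 = 1.348e+05 Pa.
Head loss h_f = ΔP/(ρg) = 1.348e+05/(997·9.81) = 13.8 m.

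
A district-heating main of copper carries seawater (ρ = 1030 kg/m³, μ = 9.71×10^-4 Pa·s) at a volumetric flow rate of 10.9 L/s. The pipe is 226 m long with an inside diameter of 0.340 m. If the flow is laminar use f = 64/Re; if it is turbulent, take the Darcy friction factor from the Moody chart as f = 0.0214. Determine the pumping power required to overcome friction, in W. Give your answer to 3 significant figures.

P ≈ 1.15 W

Q = 10.9 L/s = 10.9/1000 = 0.0109 m³/s.
Cross-sectional area A = πD²/4 = π(0.34)²/4 = 0.09079 m²; mean velocity V = Q/A = 0.0109/0.09079 = 0.1201 m/s.
Reynolds number Re = ρVD/μ = 1030 · 0.1201 · 0.34 / 0.000971 = 4.33e+04.
Re > 4000 → turbulent; use the Moody-chart value f = 0.0214.
Darcy-Weisbach: ΔP = f(L/D)(ρV²/2) = 0.0214·(226/0.34)·(1030·0.1201²/2) = 0.0214·664.7·7.423 = 105.6 Pa.
Pumping power P = QΔP = 0.0109·105.6 = 1.151 W = 1.15 W.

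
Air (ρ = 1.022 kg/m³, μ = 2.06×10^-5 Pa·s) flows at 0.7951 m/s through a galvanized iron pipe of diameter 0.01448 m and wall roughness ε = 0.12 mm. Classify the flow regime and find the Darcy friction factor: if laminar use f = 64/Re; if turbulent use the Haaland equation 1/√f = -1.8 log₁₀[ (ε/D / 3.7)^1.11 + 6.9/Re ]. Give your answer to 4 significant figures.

Re = ρVD/μ = 1.022·0.7951·0.01448/2.06e-05 = 571.2.
Re < 2300 → laminar, so f = 64/Re = 0.112 (roughness is irrelevant in laminar flow).

f ≈ 0.1120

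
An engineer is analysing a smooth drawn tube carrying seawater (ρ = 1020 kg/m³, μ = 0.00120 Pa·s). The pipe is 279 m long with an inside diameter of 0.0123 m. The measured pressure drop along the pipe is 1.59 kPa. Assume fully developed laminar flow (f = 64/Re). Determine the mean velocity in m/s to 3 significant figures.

V ≈ 0.0225 m/s

For laminar flow, f = 64/Re with Re = ρVD/μ, so Darcy-Weisbach reduces to ΔP = 32μLV/D². Solving for V: V = ΔP·D²/(32μL) = 1590·(0.0123)²/(32·0.0012·279) = 0.02245 m/s.
Check: Re = ρVD/μ = 1020·0.02245·0.0123/0.0012 = 234.7 < 2300, so the laminar assumption holds.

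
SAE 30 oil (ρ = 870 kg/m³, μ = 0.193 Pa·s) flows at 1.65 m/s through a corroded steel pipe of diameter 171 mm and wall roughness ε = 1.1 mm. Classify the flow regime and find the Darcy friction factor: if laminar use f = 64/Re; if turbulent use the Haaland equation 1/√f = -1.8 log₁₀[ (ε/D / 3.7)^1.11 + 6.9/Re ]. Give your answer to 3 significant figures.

Re = ρVD/μ = 870·1.65·0.171/0.193 = 1272.
Re < 2300 → laminar, so f = 64/Re = 0.05032 (roughness is irrelevant in laminar flow).

f ≈ 0.0503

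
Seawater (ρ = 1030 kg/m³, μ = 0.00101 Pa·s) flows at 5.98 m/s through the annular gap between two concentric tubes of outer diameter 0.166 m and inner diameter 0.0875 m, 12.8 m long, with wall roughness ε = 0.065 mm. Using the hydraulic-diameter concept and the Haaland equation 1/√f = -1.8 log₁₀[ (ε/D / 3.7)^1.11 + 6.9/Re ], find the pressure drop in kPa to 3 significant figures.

ΔP ≈ 58.3 kPa

Hydraulic diameter D_h = 4A/P = D_o - D_i = 0.166 - 0.0875 = 0.0785 m.
Re = ρVD_h/μ = 1030·5.98·0.0785/0.00101 = 4.787e+05.
ε/D_h = 6.5e-05/0.0785 = 0.000828; Haaland gives 1/√f = -1.8 log₁₀[8.88e-05+1.44e-05] = 7.175, so f = 0.01942.
ΔP = f(L/D_h)(ρV²/2) = 0.01942·12.8/0.0785·1.842e+04 = 5.833e+04 Pa.
ΔP = 58.3 kPa.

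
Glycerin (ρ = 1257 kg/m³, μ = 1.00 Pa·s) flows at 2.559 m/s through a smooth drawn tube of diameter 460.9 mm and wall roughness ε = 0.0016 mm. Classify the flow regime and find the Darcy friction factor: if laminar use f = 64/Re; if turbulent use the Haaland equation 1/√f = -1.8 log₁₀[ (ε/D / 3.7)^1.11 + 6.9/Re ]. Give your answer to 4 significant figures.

f ≈ 0.04317

Re = ρVD/μ = 1257·2.559·0.4609/1 = 1483.
Re < 2300 → laminar, so f = 64/Re = 0.04317 (roughness is irrelevant in laminar flow).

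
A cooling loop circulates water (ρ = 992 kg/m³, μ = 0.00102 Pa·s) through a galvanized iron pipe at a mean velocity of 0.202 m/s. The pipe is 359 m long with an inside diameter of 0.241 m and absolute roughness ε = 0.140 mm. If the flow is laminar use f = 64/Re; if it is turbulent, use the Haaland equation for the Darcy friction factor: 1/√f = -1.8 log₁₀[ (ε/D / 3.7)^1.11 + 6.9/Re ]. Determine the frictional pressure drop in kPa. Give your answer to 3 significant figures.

Reynolds number Re = ρVD/μ = 992 · 0.202 · 0.241 / 0.00102 = 4.735e+04.
Re > 4000 → turbulent. Relative roughness ε/D = 0.00014/0.241 = 0.000581. Haaland: 1/√f = -1.8 log₁₀[(0.000581/3.7)^1.11 + 6.9/4.735e+04] = -1.8 log₁₀[5.99e-05 + 0.000146] = 6.636, so f = 0.02271.
Darcy-Weisbach: ΔP = f(L/D)(ρV²/2) = 0.02271·(359/0.241)·(992·0.202²/2) = 0.02271·1490·20.24 = 684.5 Pa.
ΔP = 684.5 Pa = 0.685 kPa.

ΔP ≈ 0.685 kPa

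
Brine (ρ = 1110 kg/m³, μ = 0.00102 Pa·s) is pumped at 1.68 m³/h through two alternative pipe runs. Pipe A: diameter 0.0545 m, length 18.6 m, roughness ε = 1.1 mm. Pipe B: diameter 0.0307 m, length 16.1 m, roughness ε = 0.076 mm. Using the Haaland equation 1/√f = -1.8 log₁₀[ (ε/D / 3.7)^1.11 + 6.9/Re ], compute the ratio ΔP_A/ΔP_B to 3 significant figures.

ΔP_A/ΔP_B ≈ 0.113

Pipe A: V = Q/A = 0.0004667/0.002333 = 0.2 m/s; Re = 1.186e+04; ε/D = 0.0202; Haaland → f = 0.05197; ΔP_A = f(L/D)(ρV²/2) = 393.9 Pa.
Pipe B: V = Q/A = 0.0004667/0.0007402 = 0.6304 m/s; Re = 2.106e+04; ε/D = 0.00248; Haaland → f = 0.03009; ΔP_B = f(L/D)(ρV²/2) = 3481 Pa.
ΔP_A/ΔP_B = 393.9/3481 = 0.113.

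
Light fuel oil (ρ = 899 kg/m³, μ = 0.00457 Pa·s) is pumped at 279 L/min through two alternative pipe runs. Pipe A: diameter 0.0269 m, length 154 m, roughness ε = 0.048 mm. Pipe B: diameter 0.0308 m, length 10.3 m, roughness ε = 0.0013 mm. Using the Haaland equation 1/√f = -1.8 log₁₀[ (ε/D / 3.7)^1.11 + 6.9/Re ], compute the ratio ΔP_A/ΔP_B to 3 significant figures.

Pipe A: V = Q/A = 0.00465/0.0005683 = 8.182 m/s; Re = 4.33e+04; ε/D = 0.00178; Haaland → f = 0.02616; ΔP_A = f(L/D)(ρV²/2) = 4.507e+06 Pa.
Pipe B: V = Q/A = 0.00465/0.0007451 = 6.241 m/s; Re = 3.781e+04; ε/D = 4.22e-05; Haaland → f = 0.02217; ΔP_B = f(L/D)(ρV²/2) = 1.298e+05 Pa.
ΔP_A/ΔP_B = 4.507e+06/1.298e+05 = 34.7.

ΔP_A/ΔP_B ≈ 34.7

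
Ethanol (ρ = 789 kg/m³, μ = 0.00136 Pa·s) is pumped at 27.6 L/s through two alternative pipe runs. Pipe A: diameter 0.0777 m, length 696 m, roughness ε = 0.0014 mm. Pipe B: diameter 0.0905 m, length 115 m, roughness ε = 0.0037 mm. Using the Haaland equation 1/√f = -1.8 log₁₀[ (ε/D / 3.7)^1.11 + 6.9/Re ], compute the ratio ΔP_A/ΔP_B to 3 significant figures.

ΔP_A/ΔP_B ≈ 12.5

Pipe A: V = Q/A = 0.0276/0.004742 = 5.821 m/s; Re = 2.624e+05; ε/D = 1.8e-05; Haaland → f = 0.01485; ΔP_A = f(L/D)(ρV²/2) = 1.777e+06 Pa.
Pipe B: V = Q/A = 0.0276/0.006433 = 4.291 m/s; Re = 2.253e+05; ε/D = 4.09e-05; Haaland → f = 0.01544; ΔP_B = f(L/D)(ρV²/2) = 1.425e+05 Pa.
ΔP_A/ΔP_B = 1.777e+06/1.425e+05 = 12.5.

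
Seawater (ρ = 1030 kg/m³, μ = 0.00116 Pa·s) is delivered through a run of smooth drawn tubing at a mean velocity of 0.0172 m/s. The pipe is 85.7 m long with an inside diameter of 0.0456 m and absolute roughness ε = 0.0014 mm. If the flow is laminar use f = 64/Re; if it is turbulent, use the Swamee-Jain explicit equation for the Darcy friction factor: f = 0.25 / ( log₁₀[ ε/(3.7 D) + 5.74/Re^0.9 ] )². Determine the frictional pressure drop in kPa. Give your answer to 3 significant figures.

Reynolds number Re = ρVD/μ = 1030 · 0.0172 · 0.0456 / 0.00116 = 696.4.
Re < 2300 → laminar flow, so f = 64/Re = 64/696.4 = 0.0919 (the turbulent correlation is not needed).
Darcy-Weisbach: ΔP = f(L/D)(ρV²/2) = 0.0919·(85.7/0.0456)·(1030·0.0172²/2) = 0.0919·1879·0.1524 = 26.31 Pa.
ΔP = 26.31 Pa = 0.0263 kPa.

ΔP ≈ 0.0263 kPa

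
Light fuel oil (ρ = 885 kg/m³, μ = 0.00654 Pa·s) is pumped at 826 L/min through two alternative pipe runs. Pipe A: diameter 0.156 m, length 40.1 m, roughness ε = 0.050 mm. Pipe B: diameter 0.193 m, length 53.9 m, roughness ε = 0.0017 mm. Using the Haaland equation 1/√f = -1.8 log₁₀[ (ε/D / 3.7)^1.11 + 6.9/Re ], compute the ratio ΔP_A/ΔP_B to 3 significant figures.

Pipe A: V = Q/A = 0.01377/0.01911 = 0.7203 m/s; Re = 1.52e+04; ε/D = 0.000321; Haaland → f = 0.02809; ΔP_A = f(L/D)(ρV²/2) = 1658 Pa.
Pipe B: V = Q/A = 0.01377/0.02926 = 0.4706 m/s; Re = 1.229e+04; ε/D = 8.81e-06; Haaland → f = 0.02922; ΔP_B = f(L/D)(ρV²/2) = 799.5 Pa.
ΔP_A/ΔP_B = 1658/799.5 = 2.07.

ΔP_A/ΔP_B ≈ 2.07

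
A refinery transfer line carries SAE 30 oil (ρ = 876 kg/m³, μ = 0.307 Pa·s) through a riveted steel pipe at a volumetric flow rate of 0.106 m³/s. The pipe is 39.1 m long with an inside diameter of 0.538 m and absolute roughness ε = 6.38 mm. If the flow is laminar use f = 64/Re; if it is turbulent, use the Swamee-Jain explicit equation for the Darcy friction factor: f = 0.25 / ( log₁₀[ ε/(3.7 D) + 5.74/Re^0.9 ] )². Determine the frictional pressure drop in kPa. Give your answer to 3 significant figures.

ΔP ≈ 0.619 kPa

Cross-sectional area A = πD²/4 = π(0.538)²/4 = 0.2273 m²; mean velocity V = Q/A = 0.106/0.2273 = 0.4663 m/s.
Reynolds number Re = ρVD/μ = 876 · 0.4663 · 0.538 / 0.307 = 715.8.
Re < 2300 → laminar flow, so f = 64/Re = 64/715.8 = 0.08941 (the turbulent correlation is not needed).
Darcy-Weisbach: ΔP = f(L/D)(ρV²/2) = 0.08941·(39.1/0.538)·(876·0.4663²/2) = 0.08941·72.68·95.23 = 618.8 Pa.
ΔP = 618.8 Pa = 0.619 kPa.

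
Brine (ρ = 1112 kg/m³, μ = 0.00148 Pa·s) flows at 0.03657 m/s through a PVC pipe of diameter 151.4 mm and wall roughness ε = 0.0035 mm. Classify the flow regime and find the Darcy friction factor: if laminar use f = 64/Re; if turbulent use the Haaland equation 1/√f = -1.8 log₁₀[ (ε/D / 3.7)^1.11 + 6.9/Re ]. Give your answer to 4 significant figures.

f ≈ 0.03994

Re = ρVD/μ = 1112·0.03657·0.1514/0.00148 = 4160.
Re > 4000 → turbulent. ε/D = 3.5e-06/0.1514 = 2.31e-05; Haaland: 1/√f = -1.8 log₁₀[1.67e-06 + 0.00166] = 5.004, so f = 0.03994.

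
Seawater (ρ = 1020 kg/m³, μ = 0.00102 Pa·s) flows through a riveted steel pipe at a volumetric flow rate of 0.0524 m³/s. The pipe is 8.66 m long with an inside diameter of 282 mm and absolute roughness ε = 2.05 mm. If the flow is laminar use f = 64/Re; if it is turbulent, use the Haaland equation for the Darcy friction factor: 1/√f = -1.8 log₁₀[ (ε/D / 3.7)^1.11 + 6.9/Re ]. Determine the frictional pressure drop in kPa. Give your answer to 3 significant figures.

Cross-sectional area A = πD²/4 = π(0.282)²/4 = 0.06246 m²; mean velocity V = Q/A = 0.0524/0.06246 = 0.839 m/s.
Reynolds number Re = ρVD/μ = 1020 · 0.839 · 0.282 / 0.00102 = 2.366e+05.
Re > 4000 → turbulent. Relative roughness ε/D = 0.00205/0.282 = 0.00727. Haaland: 1/√f = -1.8 log₁₀[(0.00727/3.7)^1.11 + 6.9/2.366e+05] = -1.8 log₁₀[0.00099 + 2.92e-05] = 5.385, so f = 0.03448.
Darcy-Weisbach: ΔP = f(L/D)(ρV²/2) = 0.03448·(8.66/0.282)·(1020·0.839²/2) = 0.03448·30.71·359 = 380.1 Pa.
ΔP = 380.1 Pa = 0.380 kPa.

ΔP ≈ 0.380 kPa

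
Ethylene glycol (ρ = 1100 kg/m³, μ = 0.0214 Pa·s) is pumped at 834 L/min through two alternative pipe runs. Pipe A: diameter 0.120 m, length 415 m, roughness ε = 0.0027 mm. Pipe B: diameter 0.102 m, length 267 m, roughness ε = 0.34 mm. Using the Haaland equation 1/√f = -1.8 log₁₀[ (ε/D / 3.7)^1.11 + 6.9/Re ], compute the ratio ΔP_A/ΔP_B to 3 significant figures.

Pipe A: V = Q/A = 0.0139/0.01131 = 1.229 m/s; Re = 7581; ε/D = 2.25e-05; Haaland → f = 0.03339; ΔP_A = f(L/D)(ρV²/2) = 9.595e+04 Pa.
Pipe B: V = Q/A = 0.0139/0.008171 = 1.701 m/s; Re = 8919; ε/D = 0.00333; Haaland → f = 0.03609; ΔP_B = f(L/D)(ρV²/2) = 1.504e+05 Pa.
ΔP_A/ΔP_B = 9.595e+04/1.504e+05 = 0.638.

ΔP_A/ΔP_B ≈ 0.638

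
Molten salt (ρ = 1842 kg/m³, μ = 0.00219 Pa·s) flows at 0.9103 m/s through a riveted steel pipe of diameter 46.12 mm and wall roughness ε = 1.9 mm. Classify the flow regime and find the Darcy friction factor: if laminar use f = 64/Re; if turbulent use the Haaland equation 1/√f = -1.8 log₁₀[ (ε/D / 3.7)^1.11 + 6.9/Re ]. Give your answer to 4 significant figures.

f ≈ 0.06641

Re = ρVD/μ = 1842·0.9103·0.04612/0.00219 = 3.531e+04.
Re > 4000 → turbulent. ε/D = 0.0019/0.04612 = 0.0412; Haaland: 1/√f = -1.8 log₁₀[0.00679 + 0.000195] = 3.881, so f = 0.06641.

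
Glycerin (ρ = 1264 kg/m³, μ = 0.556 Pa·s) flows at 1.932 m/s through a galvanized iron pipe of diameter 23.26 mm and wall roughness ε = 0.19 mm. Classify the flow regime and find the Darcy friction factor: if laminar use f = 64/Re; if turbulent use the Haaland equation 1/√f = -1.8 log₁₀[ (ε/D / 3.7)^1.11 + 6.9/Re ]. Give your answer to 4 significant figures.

Re = ρVD/μ = 1264·1.932·0.02326/0.556 = 102.2.
Re < 2300 → laminar, so f = 64/Re = 0.6265 (roughness is irrelevant in laminar flow).

f ≈ 0.6265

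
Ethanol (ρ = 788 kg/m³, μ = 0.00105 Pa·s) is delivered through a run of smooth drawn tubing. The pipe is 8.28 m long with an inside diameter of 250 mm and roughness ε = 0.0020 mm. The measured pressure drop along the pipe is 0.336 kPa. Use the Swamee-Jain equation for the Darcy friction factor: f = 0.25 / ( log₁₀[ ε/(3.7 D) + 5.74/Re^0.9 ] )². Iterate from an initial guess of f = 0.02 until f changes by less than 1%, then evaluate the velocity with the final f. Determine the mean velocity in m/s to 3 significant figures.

V ≈ 1.31 m/s

Rearranging Darcy-Weisbach: V = √(2·ΔP·D/(f·L·ρ)). With ε/D = 2e-06/0.25 = 8e-06, iterate starting from f = 0.02:
  f = 0.02 → V = √(2·336·0.25/(0.02·8.28·788)) = 1.135 m/s; Re = ρVD/μ = 2.129e+05; f → 0.01542
  f = 0.01542 → V = 1.292 m/s; Re = 2.424e+05; f → 0.01505
  f = 0.01505 → V = 1.308 m/s; Re = 2.454e+05; f → 0.01501
Converged (Δf/f < 1%). With the final f = 0.01501: V = √(2·336·0.25/(0.01501·8.28·788)) = 1.31 m/s.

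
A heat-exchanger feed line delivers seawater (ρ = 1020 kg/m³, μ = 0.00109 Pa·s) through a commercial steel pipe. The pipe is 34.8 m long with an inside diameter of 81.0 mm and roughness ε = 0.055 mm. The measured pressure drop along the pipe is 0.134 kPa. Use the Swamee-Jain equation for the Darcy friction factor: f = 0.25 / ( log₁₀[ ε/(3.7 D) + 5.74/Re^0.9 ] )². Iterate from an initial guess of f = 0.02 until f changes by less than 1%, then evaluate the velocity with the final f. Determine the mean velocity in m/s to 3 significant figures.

Rearranging Darcy-Weisbach: V = √(2·ΔP·D/(f·L·ρ)). With ε/D = 5.5e-05/0.081 = 0.000679, iterate starting from f = 0.02:
  f = 0.02 → V = √(2·134·0.081/(0.02·34.8·1020)) = 0.1749 m/s; Re = ρVD/μ = 1.325e+04; f → 0.03003
  f = 0.03003 → V = 0.1427 m/s; Re = 1.082e+04; f → 0.03152
  f = 0.03152 → V = 0.1393 m/s; Re = 1.056e+04; f → 0.03171
Converged (Δf/f < 1%). With the final f = 0.03171: V = √(2·134·0.081/(0.03171·34.8·1020)) = 0.1389 m/s.

V ≈ 0.139 m/s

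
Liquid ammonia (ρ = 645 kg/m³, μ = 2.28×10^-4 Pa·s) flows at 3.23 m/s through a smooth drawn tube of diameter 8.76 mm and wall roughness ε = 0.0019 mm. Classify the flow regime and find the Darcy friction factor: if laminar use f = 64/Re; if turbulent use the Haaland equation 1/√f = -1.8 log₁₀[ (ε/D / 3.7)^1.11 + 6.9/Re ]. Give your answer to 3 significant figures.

Re = ρVD/μ = 645·3.23·0.00876/0.000228 = 8.004e+04.
Re > 4000 → turbulent. ε/D = 1.9e-06/0.00876 = 0.000217; Haaland: 1/√f = -1.8 log₁₀[2.01e-05 + 8.62e-05] = 7.152, so f = 0.01955.

f ≈ 0.0195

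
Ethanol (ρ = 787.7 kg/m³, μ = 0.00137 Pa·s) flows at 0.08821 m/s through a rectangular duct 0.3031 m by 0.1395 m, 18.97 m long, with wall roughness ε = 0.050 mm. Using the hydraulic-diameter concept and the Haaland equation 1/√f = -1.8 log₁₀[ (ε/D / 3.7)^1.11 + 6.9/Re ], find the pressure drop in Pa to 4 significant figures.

Hydraulic diameter D_h = 4A/P = 4·(0.3031·0.1395)/(2·(0.3031+0.1395)) = 0.1691/0.8852 = 0.1911 m.
Re = ρVD_h/μ = 787.7·0.08821·0.1911/0.00137 = 9690.
ε/D_h = 5e-05/0.1911 = 0.000262; Haaland gives 1/√f = -1.8 log₁₀[2.47e-05+0.000712] = 5.639, so f = 0.03145.
ΔP = f(L/D_h)(ρV²/2) = 0.03145·18.97/0.1911·3.065 = 9.569 Pa.

ΔP ≈ 9.569 Pa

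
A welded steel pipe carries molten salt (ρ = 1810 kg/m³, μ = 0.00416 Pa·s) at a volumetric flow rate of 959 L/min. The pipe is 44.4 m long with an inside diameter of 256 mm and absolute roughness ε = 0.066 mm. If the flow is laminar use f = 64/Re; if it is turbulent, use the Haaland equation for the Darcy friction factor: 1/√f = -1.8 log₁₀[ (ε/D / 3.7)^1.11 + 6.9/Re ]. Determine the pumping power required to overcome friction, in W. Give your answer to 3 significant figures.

P ≈ 5.60 W

Q = 959 L/min = 959/60000 = 0.01598 m³/s.
Cross-sectional area A = πD²/4 = π(0.256)²/4 = 0.05147 m²; mean velocity V = Q/A = 0.01598/0.05147 = 0.3105 m/s.
Reynolds number Re = ρVD/μ = 1810 · 0.3105 · 0.256 / 0.00416 = 3.459e+04.
Re > 4000 → turbulent. Relative roughness ε/D = 6.6e-05/0.256 = 0.000258. Haaland: 1/√f = -1.8 log₁₀[(0.000258/3.7)^1.11 + 6.9/3.459e+04] = -1.8 log₁₀[2.43e-05 + 0.000199] = 6.57, so f = 0.02317.
Darcy-Weisbach: ΔP = f(L/D)(ρV²/2) = 0.02317·(44.4/0.256)·(1810·0.3105²/2) = 0.02317·173.4·87.27 = 350.6 Pa.
Pumping power P = QΔP = 0.01598·350.6 = 5.604 W = 5.60 W.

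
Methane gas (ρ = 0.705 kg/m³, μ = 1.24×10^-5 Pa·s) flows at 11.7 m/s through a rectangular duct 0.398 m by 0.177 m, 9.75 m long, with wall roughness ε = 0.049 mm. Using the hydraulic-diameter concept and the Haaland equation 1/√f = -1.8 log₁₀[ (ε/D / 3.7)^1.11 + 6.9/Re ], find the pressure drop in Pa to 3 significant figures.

Hydraulic diameter D_h = 4A/P = 4·(0.398·0.177)/(2·(0.398+0.177)) = 0.2818/1.15 = 0.245 m.
Re = ρVD_h/μ = 0.705·11.7·0.245/1.24e-05 = 1.63e+05.
ε/D_h = 4.9e-05/0.245 = 0.0002; Haaland gives 1/√f = -1.8 log₁₀[1.83e-05+4.23e-05] = 7.591, so f = 0.01736.
ΔP = f(L/D_h)(ρV²/2) = 0.01736·9.75/0.245·48.25 = 33.32 Pa.

ΔP ≈ 33.3 Pa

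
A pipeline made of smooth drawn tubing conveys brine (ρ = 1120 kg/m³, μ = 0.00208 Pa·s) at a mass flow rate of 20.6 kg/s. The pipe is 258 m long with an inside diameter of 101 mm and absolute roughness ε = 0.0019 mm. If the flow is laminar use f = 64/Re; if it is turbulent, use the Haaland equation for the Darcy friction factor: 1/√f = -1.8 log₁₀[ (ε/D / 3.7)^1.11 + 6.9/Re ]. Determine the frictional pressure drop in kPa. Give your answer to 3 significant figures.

A = πD²/4 = π(0.101)²/4 = 0.008012 m²; mean velocity V = ṁ/(ρA) = 20.6/(1120 · 0.008012) = 2.296 m/s.
Reynolds number Re = ρVD/μ = 1120 · 2.296 · 0.101 / 0.00208 = 1.249e+05.
Re > 4000 → turbulent. Relative roughness ε/D = 1.9e-06/0.101 = 1.88e-05. Haaland: 1/√f = -1.8 log₁₀[(1.88e-05/3.7)^1.11 + 6.9/1.249e+05] = -1.8 log₁₀[1.33e-06 + 5.53e-05] = 7.645, so f = 0.01711.
Darcy-Weisbach: ΔP = f(L/D)(ρV²/2) = 0.01711·(258/0.101)·(1120·2.296²/2) = 0.01711·2554·2951 = 1.29e+05 Pa.
ΔP = 1.29e+05 Pa = 129 kPa.

ΔP ≈ 129 kPa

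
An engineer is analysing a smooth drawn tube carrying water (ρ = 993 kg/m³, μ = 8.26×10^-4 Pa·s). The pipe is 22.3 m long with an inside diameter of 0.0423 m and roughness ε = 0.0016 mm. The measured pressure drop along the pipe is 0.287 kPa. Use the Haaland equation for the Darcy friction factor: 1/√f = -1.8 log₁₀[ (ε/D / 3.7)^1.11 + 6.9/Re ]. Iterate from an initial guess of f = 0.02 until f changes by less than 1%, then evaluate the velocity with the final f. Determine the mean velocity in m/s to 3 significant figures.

V ≈ 0.187 m/s

Rearranging Darcy-Weisbach: V = √(2·ΔP·D/(f·L·ρ)). With ε/D = 1.6e-06/0.0423 = 3.78e-05, iterate starting from f = 0.02:
  f = 0.02 → V = √(2·287·0.0423/(0.02·22.3·993)) = 0.2341 m/s; Re = ρVD/μ = 1.191e+04; f → 0.0295
  f = 0.0295 → V = 0.1928 m/s; Re = 9805; f → 0.03109
  f = 0.03109 → V = 0.1878 m/s; Re = 9550; f → 0.03132
Converged (Δf/f < 1%). With the final f = 0.03132: V = √(2·287·0.0423/(0.03132·22.3·993)) = 0.1871 m/s.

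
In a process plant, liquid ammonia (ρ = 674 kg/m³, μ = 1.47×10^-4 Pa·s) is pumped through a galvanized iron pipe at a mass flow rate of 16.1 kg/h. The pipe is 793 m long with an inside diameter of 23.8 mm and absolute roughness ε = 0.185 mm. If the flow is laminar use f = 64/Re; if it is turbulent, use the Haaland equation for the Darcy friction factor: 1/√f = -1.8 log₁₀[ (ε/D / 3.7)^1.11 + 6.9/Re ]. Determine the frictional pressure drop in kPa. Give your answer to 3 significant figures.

ΔP ≈ 0.0982 kPa

ṁ = 16.1 kg/h = 16.1/3600 = 0.004472 kg/s.
A = πD²/4 = π(0.0238)²/4 = 0.0004449 m²; mean velocity V = ṁ/(ρA) = 0.004472/(674 · 0.0004449) = 0.01491 m/s.
Reynolds number Re = ρVD/μ = 674 · 0.01491 · 0.0238 / 0.000147 = 1628.
Re < 2300 → laminar flow, so f = 64/Re = 64/1628 = 0.03932 (the turbulent correlation is not needed).
Darcy-Weisbach: ΔP = f(L/D)(ρV²/2) = 0.03932·(793/0.0238)·(674·0.01491²/2) = 0.03932·3.332e+04·0.07497 = 98.22 Pa.
ΔP = 98.22 Pa = 0.0982 kPa.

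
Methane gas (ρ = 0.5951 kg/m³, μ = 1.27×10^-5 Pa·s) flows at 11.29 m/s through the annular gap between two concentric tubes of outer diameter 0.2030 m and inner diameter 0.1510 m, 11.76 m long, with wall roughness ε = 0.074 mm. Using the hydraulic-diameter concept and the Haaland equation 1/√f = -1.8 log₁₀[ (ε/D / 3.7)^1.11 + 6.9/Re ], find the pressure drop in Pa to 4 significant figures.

ΔP ≈ 231.1 Pa

Hydraulic diameter D_h = 4A/P = D_o - D_i = 0.203 - 0.151 = 0.052 m.
Re = ρVD_h/μ = 0.5951·11.29·0.052/1.27e-05 = 2.751e+04.
ε/D_h = 7.4e-05/0.052 = 0.00142; Haaland gives 1/√f = -1.8 log₁₀[0.000162+0.000251] = 6.092, so f = 0.02695.
ΔP = f(L/D_h)(ρV²/2) = 0.02695·11.76/0.052·37.93 = 231.1 Pa.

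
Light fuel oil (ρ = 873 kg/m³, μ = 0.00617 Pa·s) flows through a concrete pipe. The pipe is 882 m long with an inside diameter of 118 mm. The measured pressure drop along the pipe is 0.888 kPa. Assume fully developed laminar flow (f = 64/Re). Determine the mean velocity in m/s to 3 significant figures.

V ≈ 0.0710 m/s

For laminar flow, f = 64/Re with Re = ρVD/μ, so Darcy-Weisbach reduces to ΔP = 32μLV/D². Solving for V: V = ΔP·D²/(32μL) = 888·(0.118)²/(32·0.00617·882) = 0.071 m/s.
Check: Re = ρVD/μ = 873·0.071·0.118/0.00617 = 1185 < 2300, so the laminar assumption holds.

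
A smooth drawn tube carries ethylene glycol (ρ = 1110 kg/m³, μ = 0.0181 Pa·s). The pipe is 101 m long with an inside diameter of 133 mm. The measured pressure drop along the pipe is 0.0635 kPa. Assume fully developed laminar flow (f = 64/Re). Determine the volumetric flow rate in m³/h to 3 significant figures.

Q ≈ 0.960 m³/h

For laminar flow, f = 64/Re with Re = ρVD/μ, so Darcy-Weisbach reduces to ΔP = 32μLV/D². Solving for V: V = ΔP·D²/(32μL) = 63.5·(0.133)²/(32·0.0181·101) = 0.0192 m/s.
Check: Re = ρVD/μ = 1110·0.0192·0.133/0.0181 = 156.6 < 2300, so the laminar assumption holds.
Q = V·A = 0.0192·(π/4·0.133²) = 0.0002668 m³/s = 0.960 m³/h.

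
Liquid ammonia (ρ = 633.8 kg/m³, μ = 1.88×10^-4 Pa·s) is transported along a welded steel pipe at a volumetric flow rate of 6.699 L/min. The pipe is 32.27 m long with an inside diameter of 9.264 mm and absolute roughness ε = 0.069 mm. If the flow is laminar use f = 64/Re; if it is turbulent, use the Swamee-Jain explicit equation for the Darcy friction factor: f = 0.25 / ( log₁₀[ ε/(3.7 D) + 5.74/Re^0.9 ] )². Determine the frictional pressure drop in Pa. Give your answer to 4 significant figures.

Q = 6.699 L/min = 6.699/60000 = 0.0001117 m³/s.
Cross-sectional area A = πD²/4 = π(0.009264)²/4 = 6.74e-05 m²; mean velocity V = Q/A = 0.0001117/6.74e-05 = 1.656 m/s.
Reynolds number Re = ρVD/μ = 633.8 · 1.656 · 0.009264 / 0.000188 = 5.173e+04.
Re > 4000 → turbulent. Relative roughness ε/D = 6.9e-05/0.009264 = 0.00745. Swamee-Jain: f = 0.25/(log₁₀[0.00745/3.7 + 5.74/5.173e+04^0.9])² = 0.25/(log₁₀[0.00201 + 0.000328])² = 0.25/(-2.631)² = 0.03613.
Darcy-Weisbach: ΔP = f(L/D)(ρV²/2) = 0.03613·(32.27/0.009264)·(633.8·1.656²/2) = 0.03613·3483·869.5 = 1.094e+05 Pa.

ΔP ≈ 109400 Pa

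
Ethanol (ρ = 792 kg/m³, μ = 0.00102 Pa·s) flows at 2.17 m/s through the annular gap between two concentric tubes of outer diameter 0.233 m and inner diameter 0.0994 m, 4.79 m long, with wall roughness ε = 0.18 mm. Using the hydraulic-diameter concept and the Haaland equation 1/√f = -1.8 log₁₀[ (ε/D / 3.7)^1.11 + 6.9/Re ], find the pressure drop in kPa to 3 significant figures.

ΔP ≈ 1.48 kPa

Hydraulic diameter D_h = 4A/P = D_o - D_i = 0.233 - 0.0994 = 0.1336 m.
Re = ρVD_h/μ = 792·2.17·0.1336/0.00102 = 2.251e+05.
ε/D_h = 0.00018/0.1336 = 0.00135; Haaland gives 1/√f = -1.8 log₁₀[0.000152+3.07e-05] = 6.727, so f = 0.0221.
ΔP = f(L/D_h)(ρV²/2) = 0.0221·4.79/0.1336·1865 = 1477 Pa.
ΔP = 1.48 kPa.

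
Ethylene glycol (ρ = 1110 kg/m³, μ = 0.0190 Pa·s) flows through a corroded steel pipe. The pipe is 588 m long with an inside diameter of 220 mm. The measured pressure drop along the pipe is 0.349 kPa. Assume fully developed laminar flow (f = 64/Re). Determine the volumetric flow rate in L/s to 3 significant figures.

Q ≈ 1.80 L/s

For laminar flow, f = 64/Re with Re = ρVD/μ, so Darcy-Weisbach reduces to ΔP = 32μLV/D². Solving for V: V = ΔP·D²/(32μL) = 349·(0.22)²/(32·0.019·588) = 0.04725 m/s.
Check: Re = ρVD/μ = 1110·0.04725·0.22/0.019 = 607.3 < 2300, so the laminar assumption holds.
Q = V·A = 0.04725·(π/4·0.22²) = 0.001796 m³/s = 1.80 L/s.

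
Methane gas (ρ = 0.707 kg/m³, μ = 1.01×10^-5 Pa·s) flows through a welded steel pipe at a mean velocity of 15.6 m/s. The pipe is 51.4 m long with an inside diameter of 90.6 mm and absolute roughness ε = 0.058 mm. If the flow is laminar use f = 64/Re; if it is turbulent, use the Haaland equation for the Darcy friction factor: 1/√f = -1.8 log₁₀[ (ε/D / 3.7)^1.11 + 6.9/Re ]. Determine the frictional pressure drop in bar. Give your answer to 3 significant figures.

ΔP ≈ 0.0101 bar

Reynolds number Re = ρVD/μ = 0.707 · 15.6 · 0.0906 / 1.01e-05 = 9.894e+04.
Re > 4000 → turbulent. Relative roughness ε/D = 5.8e-05/0.0906 = 0.00064. Haaland: 1/√f = -1.8 log₁₀[(0.00064/3.7)^1.11 + 6.9/9.894e+04] = -1.8 log₁₀[6.67e-05 + 6.97e-05] = 6.957, so f = 0.02066.
Darcy-Weisbach: ΔP = f(L/D)(ρV²/2) = 0.02066·(51.4/0.0906)·(0.707·15.6²/2) = 0.02066·567.3·86.03 = 1008 Pa.
ΔP = 1008 Pa = 0.0101 bar.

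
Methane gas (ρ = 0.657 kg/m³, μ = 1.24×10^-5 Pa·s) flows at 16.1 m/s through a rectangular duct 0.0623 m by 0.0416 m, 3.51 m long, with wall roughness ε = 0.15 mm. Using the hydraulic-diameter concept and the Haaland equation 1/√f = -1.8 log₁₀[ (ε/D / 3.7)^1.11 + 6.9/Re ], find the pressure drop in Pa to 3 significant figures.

Hydraulic diameter D_h = 4A/P = 4·(0.0623·0.0416)/(2·(0.0623+0.0416)) = 0.01037/0.2078 = 0.04989 m.
Re = ρVD_h/μ = 0.657·16.1·0.04989/1.24e-05 = 4.256e+04.
ε/D_h = 0.00015/0.04989 = 0.00301; Haaland gives 1/√f = -1.8 log₁₀[0.000372+0.000162] = 5.891, so f = 0.02882.
ΔP = f(L/D_h)(ρV²/2) = 0.02882·3.51/0.04989·85.15 = 172.6 Pa.

ΔP ≈ 173 Pa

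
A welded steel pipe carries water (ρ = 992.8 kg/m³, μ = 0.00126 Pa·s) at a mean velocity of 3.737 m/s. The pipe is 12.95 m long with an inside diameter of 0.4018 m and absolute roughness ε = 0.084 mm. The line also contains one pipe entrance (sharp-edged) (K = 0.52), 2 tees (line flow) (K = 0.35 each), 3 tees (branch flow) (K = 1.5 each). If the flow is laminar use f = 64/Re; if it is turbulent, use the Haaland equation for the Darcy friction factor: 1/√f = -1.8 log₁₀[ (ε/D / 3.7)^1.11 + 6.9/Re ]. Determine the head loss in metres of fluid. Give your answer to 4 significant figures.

h_f ≈ 4.406 m

Reynolds number Re = ρVD/μ = 992.8 · 3.737 · 0.4018 / 0.00126 = 1.183e+06.
Re > 4000 → turbulent. Relative roughness ε/D = 8.4e-05/0.4018 = 0.000209. Haaland: 1/√f = -1.8 log₁₀[(0.000209/3.7)^1.11 + 6.9/1.183e+06] = -1.8 log₁₀[1.93e-05 + 5.83e-06] = 8.281, so f = 0.01458.
Total minor-loss coefficient ΣK = 1·0.52 + 2·0.35 + 3·1.5 = 5.72.
ΔP = [f·L/D + ΣK]·(ρV²/2) = [0.01458·12.95/0.4018 + 5.72]·(992.8·3.737²/2) = [0.47 + 5.72]·6932 = 4.291e+04 Pa.
Head loss h_f = ΔP/(ρg) = 4.291e+04/(992.8·9.81) = 4.406 m.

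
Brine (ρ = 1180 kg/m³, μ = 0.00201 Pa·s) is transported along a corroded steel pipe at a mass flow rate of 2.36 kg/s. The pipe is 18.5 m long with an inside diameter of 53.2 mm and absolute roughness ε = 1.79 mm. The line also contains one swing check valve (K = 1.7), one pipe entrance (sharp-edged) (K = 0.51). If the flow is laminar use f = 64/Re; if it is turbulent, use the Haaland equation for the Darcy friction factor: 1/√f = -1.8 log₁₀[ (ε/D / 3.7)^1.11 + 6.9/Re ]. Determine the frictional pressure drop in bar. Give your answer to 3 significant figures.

A = πD²/4 = π(0.0532)²/4 = 0.002223 m²; mean velocity V = ṁ/(ρA) = 2.36/(1180 · 0.002223) = 0.8997 m/s.
Reynolds number Re = ρVD/μ = 1180 · 0.8997 · 0.0532 / 0.00201 = 2.81e+04.
Re > 4000 → turbulent. Relative roughness ε/D = 0.00179/0.0532 = 0.0336. Haaland: 1/√f = -1.8 log₁₀[(0.0336/3.7)^1.11 + 6.9/2.81e+04] = -1.8 log₁₀[0.00542 + 0.000246] = 4.044, so f = 0.06115.
Total minor-loss coefficient ΣK = 1·1.7 + 1·0.51 = 2.21.
ΔP = [f·L/D + ΣK]·(ρV²/2) = [0.06115·18.5/0.0532 + 2.21]·(1180·0.8997²/2) = [21.27 + 2.21]·477.6 = 1.121e+04 Pa.
ΔP = 1.121e+04 Pa = 0.112 bar.

ΔP ≈ 0.112 bar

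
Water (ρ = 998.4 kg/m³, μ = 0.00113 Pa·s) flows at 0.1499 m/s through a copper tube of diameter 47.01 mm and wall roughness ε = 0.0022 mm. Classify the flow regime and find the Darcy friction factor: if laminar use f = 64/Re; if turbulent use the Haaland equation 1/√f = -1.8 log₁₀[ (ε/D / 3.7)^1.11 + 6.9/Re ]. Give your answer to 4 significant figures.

f ≈ 0.03537

Re = ρVD/μ = 998.4·0.1499·0.04701/0.00113 = 6226.
Re > 4000 → turbulent. ε/D = 2.2e-06/0.04701 = 4.68e-05; Haaland: 1/√f = -1.8 log₁₀[3.66e-06 + 0.00111] = 5.317, so f = 0.03537.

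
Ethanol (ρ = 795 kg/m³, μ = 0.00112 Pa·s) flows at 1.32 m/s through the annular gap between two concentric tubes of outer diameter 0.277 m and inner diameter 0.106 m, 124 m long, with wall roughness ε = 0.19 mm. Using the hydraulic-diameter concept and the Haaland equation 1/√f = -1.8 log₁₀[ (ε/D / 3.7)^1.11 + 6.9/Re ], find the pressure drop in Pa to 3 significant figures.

ΔP ≈ 10900 Pa

Hydraulic diameter D_h = 4A/P = D_o - D_i = 0.277 - 0.106 = 0.171 m.
Re = ρVD_h/μ = 795·1.32·0.171/0.00112 = 1.602e+05.
ε/D_h = 0.00019/0.171 = 0.00111; Haaland gives 1/√f = -1.8 log₁₀[0.000123+4.31e-05] = 6.803, so f = 0.02161.
ΔP = f(L/D_h)(ρV²/2) = 0.02161·124/0.171·692.6 = 1.085e+04 Pa.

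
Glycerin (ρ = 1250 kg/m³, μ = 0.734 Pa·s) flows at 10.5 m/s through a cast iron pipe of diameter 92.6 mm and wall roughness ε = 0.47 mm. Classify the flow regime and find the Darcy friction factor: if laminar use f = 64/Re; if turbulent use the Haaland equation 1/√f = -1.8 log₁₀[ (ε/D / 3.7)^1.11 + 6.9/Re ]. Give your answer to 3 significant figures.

Re = ρVD/μ = 1250·10.5·0.0926/0.734 = 1656.
Re < 2300 → laminar, so f = 64/Re = 0.03865 (roughness is irrelevant in laminar flow).

f ≈ 0.0387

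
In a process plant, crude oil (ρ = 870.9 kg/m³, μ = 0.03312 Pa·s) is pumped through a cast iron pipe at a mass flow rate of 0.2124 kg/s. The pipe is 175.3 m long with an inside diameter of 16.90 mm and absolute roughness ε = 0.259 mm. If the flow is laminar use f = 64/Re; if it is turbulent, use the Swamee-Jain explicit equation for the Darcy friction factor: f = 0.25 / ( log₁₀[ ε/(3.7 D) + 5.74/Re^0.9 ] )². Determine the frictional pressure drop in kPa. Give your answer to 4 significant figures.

ΔP ≈ 707.2 kPa

A = πD²/4 = π(0.0169)²/4 = 0.0002243 m²; mean velocity V = ṁ/(ρA) = 0.2124/(870.9 · 0.0002243) = 1.087 m/s.
Reynolds number Re = ρVD/μ = 870.9 · 1.087 · 0.0169 / 0.0331 = 483.2.
Re < 2300 → laminar flow, so f = 64/Re = 64/483.2 = 0.1325 (the turbulent correlation is not needed).
Darcy-Weisbach: ΔP = f(L/D)(ρV²/2) = 0.1325·(175.3/0.0169)·(870.9·1.087²/2) = 0.1325·1.037e+04·514.7 = 7.072e+05 Pa.
ΔP = 7.072e+05 Pa = 707.2 kPa.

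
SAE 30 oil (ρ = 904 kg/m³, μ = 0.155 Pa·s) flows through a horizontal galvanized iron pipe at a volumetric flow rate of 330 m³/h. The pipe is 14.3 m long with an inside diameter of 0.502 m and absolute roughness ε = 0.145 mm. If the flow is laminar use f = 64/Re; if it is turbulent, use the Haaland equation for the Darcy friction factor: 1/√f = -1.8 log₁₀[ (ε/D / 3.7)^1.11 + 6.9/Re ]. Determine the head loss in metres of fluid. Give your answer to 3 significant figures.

Q = 330 m³/h = 330/3600 = 0.09167 m³/s.
Cross-sectional area A = πD²/4 = π(0.502)²/4 = 0.1979 m²; mean velocity V = Q/A = 0.09167/0.1979 = 0.4631 m/s.
Reynolds number Re = ρVD/μ = 904 · 0.4631 · 0.502 / 0.155 = 1356.
Re < 2300 → laminar flow, so f = 64/Re = 64/1356 = 0.0472 (the turbulent correlation is not needed).
Darcy-Weisbach: ΔP = f(L/D)(ρV²/2) = 0.0472·(14.3/0.502)·(904·0.4631²/2) = 0.0472·28.49·96.95 = 130.4 Pa.
Head loss h_f = ΔP/(ρg) = 130.4/(904·9.81) = 0.0147 m.

h_f ≈ 0.0147 m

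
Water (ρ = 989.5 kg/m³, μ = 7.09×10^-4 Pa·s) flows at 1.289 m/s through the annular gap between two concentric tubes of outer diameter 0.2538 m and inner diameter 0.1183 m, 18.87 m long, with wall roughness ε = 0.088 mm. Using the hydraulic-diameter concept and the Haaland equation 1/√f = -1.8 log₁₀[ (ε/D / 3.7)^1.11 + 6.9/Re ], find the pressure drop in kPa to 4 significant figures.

ΔP ≈ 2.189 kPa

Hydraulic diameter D_h = 4A/P = D_o - D_i = 0.2538 - 0.1183 = 0.1355 m.
Re = ρVD_h/μ = 989.5·1.289·0.1355/0.000709 = 2.438e+05.
ε/D_h = 8.8e-05/0.1355 = 0.000649; Haaland gives 1/√f = -1.8 log₁₀[6.78e-05+2.83e-05] = 7.231, so f = 0.01912.
ΔP = f(L/D_h)(ρV²/2) = 0.01912·18.87/0.1355·822 = 2189 Pa.
ΔP = 2.189 kPa.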